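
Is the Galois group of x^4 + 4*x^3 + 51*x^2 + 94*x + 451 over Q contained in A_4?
No

The polynomial is irreducible of degree 4 over Q. Its discriminant is 1062882000, which is not a perfect square. A Galois group lies in the alternating group exactly when the discriminant is a square in Q, so the Galois group (C_4) is not contained in A_4.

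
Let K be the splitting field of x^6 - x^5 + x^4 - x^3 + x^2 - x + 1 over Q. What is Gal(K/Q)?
C_6 (also written C6)

The polynomial f is an irreducible sextic over Q, so G = Gal(f/Q) is one of the 16 transitive subgroups 6T1, ..., 6T16 of S_6. The discriminant of f is -16807, which is not a perfect square, so G is not contained in A_6. The transitive groups of degree 6 not contained in A_6 are: C_6 (6T1, order 6), S_3 (6T2, order 6), D_6 (6T3, order 12), C_3 x S_3 (6T5, order 18), A_4 x C_2 (6T6, order 24), S_4 (6T8, order 24), S_3 x S_3 (6T9, order 36), S_4 x C_2 (6T11, order 48), (S_3 x S_3) : C_2 (6T13, order 72), PGL(2,5) (6T14, order 120), S_6 (6T16, order 720). By Dedekind's theorem, for a prime p not dividing disc(f) the degrees of the irreducible factors of f mod p form the cycle type of an element of G. Factoring f modulo the 37 such primes p <= 163 (skipping 7, which divides the discriminant), each new pattern first appears at: mod 2: f = (x^3 + x + 1)(x^3 + x^2 + 1), pattern 3+3; mod 3: f = (x^6 + 2x^5 + x^4 + 2x^3 + x^2 + 2x + 1), pattern 6; mod 13: f = (x^2 + 7x + 1)(x^2 + 8x + 1)(x^2 + 10x + 1), pattern 2+2+2; mod 29: f = (x + 7)(x + 16)(x + 20)(x + 23)(x + 24)(x + 25), pattern 1+1+1+1+1+1. No other pattern occurs in this range, so the set of observed cycle types is {3+3, 6, 2+2+2, 1+1+1+1+1+1}. The candidates containing elements of all these cycle types are C_6 (6T1) of order 6, D_6 (6T3) of order 12, C_3 x S_3 (6T5) of order 18, A_4 x C_2 (6T6) of order 24, S_3 x S_3 (6T9) of order 36, S_4 x C_2 (6T11) of order 48, (S_3 x S_3) : C_2 (6T13) of order 72, PGL(2,5) (6T14) of order 120, S_6 (6T16) of order 720; the others are excluded. The observed types are precisely the cycle types that occur in C_6 (6T1). Each of the other remaining candidates has further cycle types, and by the Chebotarev density theorem the matching factorization patterns would occur for a proportion of primes equal to their share of the group: D_6 (6T3) additionally contains elements of type 2+2+1+1 (3 of its 12 elements, about 25% of primes); C_3 x S_3 (6T5) additionally contains elements of type 3+1+1+1 (4 of its 18 elements, about 22% of primes); A_4 x C_2 (6T6) additionally contains elements of type 2+2+1+1, 2+1+1+1+1 (6 of its 24 elements, about 25% of primes); S_3 x S_3 (6T9) additionally contains elements of type 3+1+1+1, 2+2+1+1 (13 of its 36 elements, about 36% of primes); S_4 x C_2 (6T11) additionally contains elements of type 4+2, 4+1+1, 2+2+1+1, 2+1+1+1+1 (24 of its 48 elements, about 50% of primes); (S_3 x S_3) : C_2 (6T13) additionally contains elements of type 4+2, 3+2+1, 3+1+1+1, 2+2+1+1, 2+1+1+1+1 (49 of its 72 elements, about 68% of primes); PGL(2,5) (6T14) additionally contains elements of type 5+1, 4+1+1, 2+2+1+1 (69 of its 120 elements, about 58% of primes); S_6 (6T16) additionally contains elements of type 5+1, 4+2, 4+1+1, 3+2+1, 3+1+1+1, 2+2+1+1, 2+1+1+1+1 (544 of its 720 elements, about 76% of primes). None of the 37 primes tested shows any such pattern (for each of these groups the chance of that is below 10^-4), which rules them out. Hence G = C_6 (6T1), of order 6.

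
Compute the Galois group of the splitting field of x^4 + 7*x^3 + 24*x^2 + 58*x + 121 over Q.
The polynomial is an irreducible quartic over Q and its discriminant is 66430125, which is not a perfect square, so the Galois group is not contained in A_4. The resolvent cubic y^3 - 24*y^2 - 78*y + 2323 has exactly one rational root, so the Galois group is C_4 or D_4. The quartic becomes reducible over Q(sqrt(disc)), so the group is C_4.

C_4 (order 4)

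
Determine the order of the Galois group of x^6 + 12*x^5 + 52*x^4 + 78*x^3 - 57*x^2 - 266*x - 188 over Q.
24

The degree of the splitting field over Q equals the order of the Galois group, so first determine the group. The polynomial f is an irreducible sextic over Q, so G = Gal(f/Q) is one of the 16 transitive subgroups 6T1, ..., 6T16 of S_6. The discriminant of f is 454513278976 = 674176^2, a perfect square, so G is contained in A_6. The transitive groups of degree 6 contained in A_6 are: A_4 (6T4, order 12), S_4 (6T7, order 24), (C_3 x C_3) : C_4 (6T10, order 36), PSL(2,5) (6T12, order 60), A_6 (6T15, order 360). By Dedekind's theorem, for a prime p not dividing disc(f) the degrees of the irreducible factors of f mod p form the cycle type of an element of G. Factoring f modulo the 79 such primes p <= 421 (skipping 2, 23, 229, which divide the discriminant), each new pattern first appears at: mod 3: f = (x^3 + x^2 + 2)(x^3 + 2x^2 + 2x + 2), pattern 3+3; mod 7: f = (x^2 + 5x + 5)(x^4 + 5x^2 + 4x + 3), pattern 4+2; mod 29: f = (x + 11)(x + 19)(x^2 + 3x + 12)(x^2 + 8x + 28), pattern 2+2+1+1; mod 193: f = (x + 47)(x + 66)(x + 98)(x + 111)(x + 131)(x + 138), pattern 1+1+1+1+1+1. No other pattern occurs in this range, so the set of observed cycle types is {3+3, 4+2, 2+2+1+1, 1+1+1+1+1+1}. The candidates containing elements of all these cycle types are S_4 (6T7) of order 24, (C_3 x C_3) : C_4 (6T10) of order 36, A_6 (6T15) of order 360; the others are excluded. The observed types are precisely the cycle types that occur in S_4 (6T7). Each of the other remaining candidates has further cycle types, and by the Chebotarev density theorem the matching factorization patterns would occur for a proportion of primes equal to their share of the group: (C_3 x C_3) : C_4 (6T10) additionally contains elements of type 3+1+1+1 (4 of its 36 elements, about 11% of primes); A_6 (6T15) additionally contains elements of type 5+1, 3+1+1+1 (184 of its 360 elements, about 51% of primes). None of the 79 primes tested shows any such pattern (for each of these groups the chance of that is below 10^-4), which rules them out. Hence G = S_4 (6T7), of order 24. The Galois group S_4 (6T7) has order 24, so the splitting field has degree 24 over Q.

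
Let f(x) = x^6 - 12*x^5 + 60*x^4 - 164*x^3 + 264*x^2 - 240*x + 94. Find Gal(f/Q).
S_3 x S_3

The polynomial f is an irreducible sextic over Q, so G = Gal(f/Q) is one of the 16 transitive subgroups 6T1, ..., 6T16 of S_6. The discriminant of f is 40310784, which is not a perfect square, so G is not contained in A_6. The transitive groups of degree 6 not contained in A_6 are: C_6 (6T1, order 6), S_3 (6T2, order 6), D_6 (6T3, order 12), C_3 x S_3 (6T5, order 18), A_4 x C_2 (6T6, order 24), S_4 (6T8, order 24), S_3 x S_3 (6T9, order 36), S_4 x C_2 (6T11, order 48), (S_3 x S_3) : C_2 (6T13, order 72), PGL(2,5) (6T14, order 120), S_6 (6T16, order 720). By Dedekind's theorem, for a prime p not dividing disc(f) the degrees of the irreducible factors of f mod p form the cycle type of an element of G. Factoring f modulo the 14 such primes p <= 53 (skipping 2, 3, which divide the discriminant), each new pattern first appears at: mod 5: f = (x + 1)(x + 2)(x^2 + 2x + 3)(x^2 + 3x + 4), pattern 2+2+1+1; mod 7: f = (x^6 + 2x^5 + 4x^4 + 4x^3 + 5x^2 + 5x + 3), pattern 6; mod 19: f = (x + 8)(x + 11)(x + 13)(x^3 + 13x^2 + 12x + 14), pattern 3+1+1+1; mod 31: f = (x^2 + 8x + 4)(x^2 + 17x + 20)(x^2 + 25x + 19), pattern 2+2+2; mod 43: f = (x^3 + 37x^2 + 12x + 26)(x^3 + 37x^2 + 12x + 40), pattern 3+3. No other pattern occurs in this range, so the set of observed cycle types is {2+2+1+1, 6, 3+1+1+1, 2+2+2, 3+3}. The candidates containing elements of all these cycle types are S_3 x S_3 (6T9) of order 36, (S_3 x S_3) : C_2 (6T13) of order 72, S_6 (6T16) of order 720; the others are excluded. The observed types are precisely the cycle types that occur in S_3 x S_3 (6T9) (apart from the identity). Each of the other remaining candidates has further cycle types, and by the Chebotarev density theorem the matching factorization patterns would occur for a proportion of primes equal to their share of the group: (S_3 x S_3) : C_2 (6T13) additionally contains elements of type 4+2, 3+2+1, 2+1+1+1+1 (36 of its 72 elements, about 50% of primes); S_6 (6T16) additionally contains elements of type 5+1, 4+2, 4+1+1, 3+2+1, 2+1+1+1+1 (459 of its 720 elements, about 64% of primes). None of the 14 primes tested shows any such pattern (for each of these groups the chance of that is below 10^-4), which rules them out. Hence G = S_3 x S_3 (6T9), of order 36.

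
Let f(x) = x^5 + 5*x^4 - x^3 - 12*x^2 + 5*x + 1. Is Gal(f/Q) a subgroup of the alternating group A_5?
Yes

The polynomial is irreducible of degree 5 over Q. Its discriminant is 7745089 = 2783^2, a perfect square. A Galois group lies in the alternating group exactly when the discriminant is a square in Q, so the Galois group (C_5) is contained in A_5.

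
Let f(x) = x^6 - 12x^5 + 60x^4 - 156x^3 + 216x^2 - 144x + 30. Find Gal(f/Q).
The polynomial f is an irreducible sextic over Q, so G = Gal(f/Q) is one of the 16 transitive subgroups 6T1, ..., 6T16 of S_6. The discriminant of f is 40310784, which is not a perfect square, so G is not contained in A_6. The transitive groups of degree 6 not contained in A_6 are: C_6 (6T1, order 6), S_3 (6T2, order 6), D_6 (6T3, order 12), C_3 x S_3 (6T5, order 18), A_4 x C_2 (6T6, order 24), S_4 (6T8, order 24), S_3 x S_3 (6T9, order 36), S_4 x C_2 (6T11, order 48), (S_3 x S_3) : C_2 (6T13, order 72), PGL(2,5) (6T14, order 120), S_6 (6T16, order 720). By Dedekind's theorem, for a prime p not dividing disc(f) the degrees of the irreducible factors of f mod p form the cycle type of an element of G. Factoring f modulo the 14 such primes p <= 53 (skipping 2, 3, which divide the discriminant), each new pattern first appears at: mod 5: f = (x)(x + 4)(x^2 + 2)(x^2 + 4x + 2), pattern 2+2+1+1; mod 7: f = (x^6 + 2x^5 + 4x^4 + 5x^3 + 6x^2 + 3x + 2), pattern 6; mod 19: f = (x + 2)(x + 4)(x + 7)(x^3 + 13x^2 + 12x + 8), pattern 3+1+1+1; mod 31: f = (x^2 + 6x + 11)(x^2 + 15x + 21)(x^2 + 29x + 11), pattern 2+2+2; mod 43: f = (x^3 + 37x^2 + 12x + 1)(x^3 + 37x^2 + 12x + 30), pattern 3+3. No other pattern occurs in this range, so the set of observed cycle types is {2+2+1+1, 6, 3+1+1+1, 2+2+2, 3+3}. The candidates containing elements of all these cycle types are S_3 x S_3 (6T9) of order 36, (S_3 x S_3) : C_2 (6T13) of order 72, S_6 (6T16) of order 720; the others are excluded. The observed types are precisely the cycle types that occur in S_3 x S_3 (6T9) (apart from the identity). Each of the other remaining candidates has further cycle types, and by the Chebotarev density theorem the matching factorization patterns would occur for a proportion of primes equal to their share of the group: (S_3 x S_3) : C_2 (6T13) additionally contains elements of type 4+2, 3+2+1, 2+1+1+1+1 (36 of its 72 elements, about 50% of primes); S_6 (6T16) additionally contains elements of type 5+1, 4+2, 4+1+1, 3+2+1, 2+1+1+1+1 (459 of its 720 elements, about 64% of primes). None of the 14 primes tested shows any such pattern (for each of these groups the chance of that is below 10^-4), which rules them out. Hence G = S_3 x S_3 (6T9), of order 36.

S_3 x S_3, the direct product S_3 x S_3 in its degree-6 action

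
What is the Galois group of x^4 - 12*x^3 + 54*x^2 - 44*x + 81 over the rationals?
The polynomial is an irreducible quartic over Q and its discriminant is 1358954496 = 36864^2, a perfect square, so the Galois group is contained in A_4. The resolvent cubic y^3 - 54*y^2 + 204*y + 3896 is irreducible over Q. An irreducible resolvent with square discriminant gives A_4.

A_4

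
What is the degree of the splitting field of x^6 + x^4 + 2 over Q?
The degree of the splitting field over Q equals the order of the Galois group, so first determine the group. The polynomial f is an irreducible sextic over Q, so G = Gal(f/Q) is one of the 16 transitive subgroups 6T1, ..., 6T16 of S_6. The discriminant of f is -1722368, which is not a perfect square, so G is not contained in A_6. The transitive groups of degree 6 not contained in A_6 are: C_6 (6T1, order 6), S_3 (6T2, order 6), D_6 (6T3, order 12), C_3 x S_3 (6T5, order 18), A_4 x C_2 (6T6, order 24), S_4 (6T8, order 24), S_3 x S_3 (6T9, order 36), S_4 x C_2 (6T11, order 48), (S_3 x S_3) : C_2 (6T13, order 72), PGL(2,5) (6T14, order 120), S_6 (6T16, order 720). By Dedekind's theorem, for a prime p not dividing disc(f) the degrees of the irreducible factors of f mod p form the cycle type of an element of G. Factoring f modulo the 29 such primes p <= 127 (skipping 2, 29, which divide the discriminant), each new pattern first appears at: mod 3: f = (x^3 + x^2 + x + 2)(x^3 + 2x^2 + x + 1), pattern 3+3; mod 5: f = (x^6 + x^4 + 2), pattern 6; mod 7: f = (x + 3)(x + 4)(x^4 + 3x^2 + 6), pattern 4+1+1; mod 17: f = (x + 5)(x + 12)(x^2 + 2x + 15)(x^2 + 15x + 15), pattern 2+2+1+1; mod 23: f = (x^2 + 4)(x^2 + 10x + 14)(x^2 + 13x + 14), pattern 2+2+2; mod 67: f = (x^2 + 14)(x^4 + 54x^2 + 48), pattern 4+2; mod 127: f = (x + 40)(x + 60)(x + 67)(x + 87)(x^2 + 121), pattern 2+1+1+1+1. No other pattern occurs in this range, so the set of observed cycle types is {3+3, 6, 4+1+1, 2+2+1+1, 2+2+2, 4+2, 2+1+1+1+1}. The candidates containing elements of all these cycle types are S_4 x C_2 (6T11) of order 48, S_6 (6T16) of order 720; the others are excluded. The observed types are precisely the cycle types that occur in S_4 x C_2 (6T11) (apart from the identity). Each of the other remaining candidates has further cycle types, and by the Chebotarev density theorem the matching factorization patterns would occur for a proportion of primes equal to their share of the group: S_6 (6T16) additionally contains elements of type 5+1, 3+2+1, 3+1+1+1 (304 of its 720 elements, about 42% of primes). None of the 29 primes tested shows any such pattern (for each of these groups the chance of that is below 10^-4), which rules them out. Hence G = S_4 x C_2 (6T11), of order 48. The Galois group S_4 x C_2 (6T11) has order 48, so the splitting field has degree 48 over Q.

48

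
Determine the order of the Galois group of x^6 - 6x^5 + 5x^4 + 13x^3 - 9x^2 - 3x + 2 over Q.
60

The degree of the splitting field over Q equals the order of the Galois group, so first determine the group. The polynomial f is an irreducible sextic over Q, so G = Gal(f/Q) is one of the 16 transitive subgroups 6T1, ..., 6T16 of S_6. The discriminant of f is 30991489 = 5567^2, a perfect square, so G is contained in A_6. The transitive groups of degree 6 contained in A_6 are: A_4 (6T4, order 12), S_4 (6T7, order 24), (C_3 x C_3) : C_4 (6T10, order 36), PSL(2,5) (6T12, order 60), A_6 (6T15, order 360). By Dedekind's theorem, for a prime p not dividing disc(f) the degrees of the irreducible factors of f mod p form the cycle type of an element of G. Factoring f modulo the 21 such primes p <= 79 (skipping 19, which divides the discriminant), each new pattern first appears at: mod 2: f = (x)(x^5 + x^3 + x^2 + x + 1), pattern 5+1; mod 7: f = (x^3 + 2x^2 + 4x + 5)(x^3 + 6x^2 + 3x + 6), pattern 3+3; mod 61: f = (x + 36)(x + 58)(x^2 + 9x + 38)(x^2 + 13x + 25), pattern 2+2+1+1. No other pattern occurs in this range, so the set of observed cycle types is {5+1, 3+3, 2+2+1+1}. The candidates containing elements of all these cycle types are PSL(2,5) (6T12) of order 60, A_6 (6T15) of order 360; the others are excluded. The observed types are precisely the cycle types that occur in PSL(2,5) (6T12) (apart from the identity). Each of the other remaining candidates has further cycle types, and by the Chebotarev density theorem the matching factorization patterns would occur for a proportion of primes equal to their share of the group: A_6 (6T15) additionally contains elements of type 4+2, 3+1+1+1 (130 of its 360 elements, about 36% of primes). None of the 21 primes tested shows any such pattern (for each of these groups the chance of that is below 10^-4), which rules them out. Hence G = PSL(2,5) (6T12), of order 60. The Galois group PSL(2,5) (6T12) has order 60, so the splitting field has degree 60 over Q.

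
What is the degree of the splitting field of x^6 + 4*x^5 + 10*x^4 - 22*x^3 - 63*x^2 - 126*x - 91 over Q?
The degree of the splitting field over Q equals the order of the Galois group, so first determine the group. The polynomial f is an irreducible sextic over Q, so G = Gal(f/Q) is one of the 16 transitive subgroups 6T1, ..., 6T16 of S_6. The discriminant of f is 5729525925351424 = 75693632^2, a perfect square, so G is contained in A_6. The transitive groups of degree 6 contained in A_6 are: A_4 (6T4, order 12), S_4 (6T7, order 24), (C_3 x C_3) : C_4 (6T10, order 36), PSL(2,5) (6T12, order 60), A_6 (6T15, order 360). By Dedekind's theorem, for a prime p not dividing disc(f) the degrees of the irreducible factors of f mod p form the cycle type of an element of G. Factoring f modulo the 33 such primes p <= 149 (skipping 2, 7, which divide the discriminant), each new pattern first appears at: mod 3: f = (x^3 + 2x + 2)(x^3 + x^2 + 2x + 1), pattern 3+3; mod 13: f = (x)(x + 5)(x^2 + 3x + 5)(x^2 + 9x + 9), pattern 2+2+1+1. No other pattern occurs in this range, so the set of observed cycle types is {3+3, 2+2+1+1}. The candidates containing elements of all these cycle types are A_4 (6T4) of order 12, S_4 (6T7) of order 24, (C_3 x C_3) : C_4 (6T10) of order 36, PSL(2,5) (6T12) of order 60, A_6 (6T15) of order 360; the others are excluded. The observed types are precisely the cycle types that occur in A_4 (6T4) (apart from the identity). Each of the other remaining candidates has further cycle types, and by the Chebotarev density theorem the matching factorization patterns would occur for a proportion of primes equal to their share of the group: S_4 (6T7) additionally contains elements of type 4+2 (6 of its 24 elements, about 25% of primes); (C_3 x C_3) : C_4 (6T10) additionally contains elements of type 4+2, 3+1+1+1 (22 of its 36 elements, about 61% of primes); PSL(2,5) (6T12) additionally contains elements of type 5+1 (24 of its 60 elements, about 40% of primes); A_6 (6T15) additionally contains elements of type 5+1, 4+2, 3+1+1+1 (274 of its 360 elements, about 76% of primes). None of the 33 primes tested shows any such pattern (for each of these groups the chance of that is below 10^-4), which rules them out. Hence G = A_4 (6T4), of order 12. The Galois group A_4 (6T4) has order 12, so the splitting field has degree 12 over Q.

12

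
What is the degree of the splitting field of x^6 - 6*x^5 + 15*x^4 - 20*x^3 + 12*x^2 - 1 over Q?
24

The degree of the splitting field over Q equals the order of the Galois group, so first determine the group. The polynomial f is an irreducible sextic over Q, so G = Gal(f/Q) is one of the 16 transitive subgroups 6T1, ..., 6T16 of S_6. The discriminant of f is -419904, which is not a perfect square, so G is not contained in A_6. The transitive groups of degree 6 not contained in A_6 are: C_6 (6T1, order 6), S_3 (6T2, order 6), D_6 (6T3, order 12), C_3 x S_3 (6T5, order 18), A_4 x C_2 (6T6, order 24), S_4 (6T8, order 24), S_3 x S_3 (6T9, order 36), S_4 x C_2 (6T11, order 48), (S_3 x S_3) : C_2 (6T13, order 72), PGL(2,5) (6T14, order 120), S_6 (6T16, order 720). By Dedekind's theorem, for a prime p not dividing disc(f) the degrees of the irreducible factors of f mod p form the cycle type of an element of G. Factoring f modulo the 33 such primes p <= 149 (skipping 2, 3, which divide the discriminant), each new pattern first appears at: mod 5: f = (x^3 + 4x + 2)(x^3 + 4x^2 + x + 2), pattern 3+3; mod 7: f = (x^6 + x^5 + x^4 + x^3 + 5x^2 + 6), pattern 6; mod 17: f = (x + 7)(x + 8)(x^2 + 15x + 4)(x^2 + 15x + 11), pattern 2+2+1+1; mod 19: f = (x + 2)(x + 7)(x + 10)(x + 15)(x^2 + 17x + 17), pattern 2+1+1+1+1; mod 71: f = (x^2 + 69x + 17)(x^2 + 69x + 26)(x^2 + 69x + 31), pattern 2+2+2. No other pattern occurs in this range, so the set of observed cycle types is {3+3, 6, 2+2+1+1, 2+1+1+1+1, 2+2+2}. The candidates containing elements of all these cycle types are A_4 x C_2 (6T6) of order 24, S_4 x C_2 (6T11) of order 48, (S_3 x S_3) : C_2 (6T13) of order 72, S_6 (6T16) of order 720; the others are excluded. The observed types are precisely the cycle types that occur in A_4 x C_2 (6T6) (apart from the identity). Each of the other remaining candidates has further cycle types, and by the Chebotarev density theorem the matching factorization patterns would occur for a proportion of primes equal to their share of the group: S_4 x C_2 (6T11) additionally contains elements of type 4+2, 4+1+1 (12 of its 48 elements, about 25% of primes); (S_3 x S_3) : C_2 (6T13) additionally contains elements of type 4+2, 3+2+1, 3+1+1+1 (34 of its 72 elements, about 47% of primes); S_6 (6T16) additionally contains elements of type 5+1, 4+2, 4+1+1, 3+2+1, 3+1+1+1 (484 of its 720 elements, about 67% of primes). None of the 33 primes tested shows any such pattern (for each of these groups the chance of that is below 10^-4), which rules them out. Hence G = A_4 x C_2 (6T6), of order 24. The Galois group A_4 x C_2 (6T6) has order 24, so the splitting field has degree 24 over Q.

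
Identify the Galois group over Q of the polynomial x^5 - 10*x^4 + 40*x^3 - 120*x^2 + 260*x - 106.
The polynomial f is an irreducible quintic over Q, so G = Gal(f/Q) is a transitive subgroup of S_5: one of C_5 (5T1, order 5), D_5 (5T2, order 10), F_20 (5T3, order 20), A_5 (5T4, order 60) or S_5 (5T5, order 120). The discriminant of f is 574944050000, which is not a perfect square, so G is not contained in A_5. The transitive groups of degree 5 not contained in A_5 are: F_20 (5T3, order 20), S_5 (5T5, order 120). By Dedekind's theorem, for a prime p not dividing disc(f) the degrees of the irreducible factors of f mod p form the cycle type of an element of G. Factoring f modulo the 18 such primes p <= 71 (skipping 2, 5, which divide the discriminant), each new pattern first appears at: mod 3: f = (x + 1)(x^4 + x^3 + 2), pattern 4+1; mod 11: f = (x^5 + x^4 + 7x^3 + x^2 + 7x + 4), pattern 5; mod 19: f = (x + 15)(x^2 + 4x + 1)(x^2 + 9x + 17), pattern 2+2+1. No other pattern occurs in this range, so the set of observed cycle types is {4+1, 5, 2+2+1}. The candidates containing elements of all these cycle types are F_20 (5T3) of order 20, S_5 (5T5) of order 120; the others are excluded. The observed types are precisely the cycle types that occur in F_20 (5T3) (apart from the identity). Each of the other remaining candidates has further cycle types, and by the Chebotarev density theorem the matching factorization patterns would occur for a proportion of primes equal to their share of the group: S_5 (5T5) additionally contains elements of type 3+2, 3+1+1, 2+1+1+1 (50 of its 120 elements, about 42% of primes). None of the 18 primes tested shows any such pattern (for each of these groups the chance of that is below 10^-4), which rules them out. Hence G = F_20 (5T3), of order 20.

5T3: F_20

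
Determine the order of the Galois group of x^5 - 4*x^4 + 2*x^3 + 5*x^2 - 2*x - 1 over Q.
5

The degree of the splitting field over Q equals the order of the Galois group, so first determine the group. The polynomial f is an irreducible quintic over Q, so G = Gal(f/Q) is a transitive subgroup of S_5: one of C_5 (5T1, order 5), D_5 (5T2, order 10), F_20 (5T3, order 20), A_5 (5T4, order 60) or S_5 (5T5, order 120). The discriminant of f is 14641 = 121^2, a perfect square, so G is contained in A_5. The transitive groups of degree 5 contained in A_5 are: C_5 (5T1, order 5), D_5 (5T2, order 10), A_5 (5T4, order 60). By Dedekind's theorem, for a prime p not dividing disc(f) the degrees of the irreducible factors of f mod p form the cycle type of an element of G. Factoring f modulo the 14 such primes p <= 47 (skipping 11, which divides the discriminant), each new pattern first appears at: mod 2: f = (x^5 + x^2 + 1), pattern 5; mod 23: f = (x + 8)(x + 11)(x + 12)(x + 16)(x + 18), pattern 1+1+1+1+1. No other pattern occurs in this range, so the set of observed cycle types is {5, 1+1+1+1+1}. The candidates containing elements of all these cycle types are C_5 (5T1) of order 5, D_5 (5T2) of order 10, A_5 (5T4) of order 60; the others are excluded. The observed types are precisely the cycle types that occur in C_5 (5T1). Each of the other remaining candidates has further cycle types, and by the Chebotarev density theorem the matching factorization patterns would occur for a proportion of primes equal to their share of the group: D_5 (5T2) additionally contains elements of type 2+2+1 (5 of its 10 elements, about 50% of primes); A_5 (5T4) additionally contains elements of type 3+1+1, 2+2+1 (35 of its 60 elements, about 58% of primes). None of the 14 primes tested shows any such pattern (for each of these groups the chance of that is below 10^-4), which rules them out. Hence G = C_5 (5T1), of order 5. The Galois group C_5 (5T1) has order 5, so the splitting field has degree 5 over Q.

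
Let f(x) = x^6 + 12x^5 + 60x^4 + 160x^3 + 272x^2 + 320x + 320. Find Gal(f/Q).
S_4 x C_2 (also written S4xC2)

The polynomial f is an irreducible sextic over Q, so G = Gal(f/Q) is one of the 16 transitive subgroups 6T1, ..., 6T16 of S_6. The discriminant of f is -2693803488051200, which is not a perfect square, so G is not contained in A_6. The transitive groups of degree 6 not contained in A_6 are: C_6 (6T1, order 6), S_3 (6T2, order 6), D_6 (6T3, order 12), C_3 x S_3 (6T5, order 18), A_4 x C_2 (6T6, order 24), S_4 (6T8, order 24), S_3 x S_3 (6T9, order 36), S_4 x C_2 (6T11, order 48), (S_3 x S_3) : C_2 (6T13, order 72), PGL(2,5) (6T14, order 120), S_6 (6T16, order 720). By Dedekind's theorem, for a prime p not dividing disc(f) the degrees of the irreducible factors of f mod p form the cycle type of an element of G. Factoring f modulo the 17 such primes p <= 71 (skipping 2, 5, 7, which divide the discriminant), each new pattern first appears at: mod 3: f = (x^3 + x^2 + 2)(x^3 + 2x^2 + x + 1), pattern 3+3; mod 13: f = (x^6 + 12x^5 + 8x^4 + 4x^3 + 12x^2 + 8x + 8), pattern 6; mod 19: f = (x^2 + 4x + 5)(x^4 + 8x^3 + 4x^2 + 9x + 7), pattern 4+2; mod 23: f = (x + 1)(x + 3)(x^4 + 8x^3 + 2x^2 + 13x + 7), pattern 4+1+1; mod 53: f = (x^2 + 4x + 25)(x^2 + 26x + 41)(x^2 + 35x + 6), pattern 2+2+2; mod 59: f = (x + 10)(x + 53)(x^2 + 14x + 47)(x^2 + 53x + 7), pattern 2+2+1+1; mod 71: f = (x + 18)(x + 24)(x + 51)(x + 57)(x^2 + 4x + 34), pattern 2+1+1+1+1. No other pattern occurs in this range, so the set of observed cycle types is {3+3, 6, 4+2, 4+1+1, 2+2+2, 2+2+1+1, 2+1+1+1+1}. The candidates containing elements of all these cycle types are S_4 x C_2 (6T11) of order 48, S_6 (6T16) of order 720; the others are excluded. The observed types are precisely the cycle types that occur in S_4 x C_2 (6T11) (apart from the identity). Each of the other remaining candidates has further cycle types, and by the Chebotarev density theorem the matching factorization patterns would occur for a proportion of primes equal to their share of the group: S_6 (6T16) additionally contains elements of type 5+1, 3+2+1, 3+1+1+1 (304 of its 720 elements, about 42% of primes). None of the 17 primes tested shows any such pattern (for each of these groups the chance of that is below 10^-4), which rules them out. Hence G = S_4 x C_2 (6T11), of order 48.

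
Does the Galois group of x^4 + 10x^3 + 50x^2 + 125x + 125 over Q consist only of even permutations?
No

The polynomial is irreducible of degree 4 over Q. Its discriminant is 1953125, which is not a perfect square. A Galois group lies in the alternating group exactly when the discriminant is a square in Q, so the Galois group (C_4) is not contained in A_4.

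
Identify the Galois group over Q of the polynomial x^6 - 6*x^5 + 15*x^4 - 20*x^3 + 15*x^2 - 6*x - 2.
The polynomial f is an irreducible sextic over Q, so G = Gal(f/Q) is one of the 16 transitive subgroups 6T1, ..., 6T16 of S_6. The discriminant of f is 11337408, which is not a perfect square, so G is not contained in A_6. The transitive groups of degree 6 not contained in A_6 are: C_6 (6T1, order 6), S_3 (6T2, order 6), D_6 (6T3, order 12), C_3 x S_3 (6T5, order 18), A_4 x C_2 (6T6, order 24), S_4 (6T8, order 24), S_3 x S_3 (6T9, order 36), S_4 x C_2 (6T11, order 48), (S_3 x S_3) : C_2 (6T13, order 72), PGL(2,5) (6T14, order 120), S_6 (6T16, order 720). By Dedekind's theorem, for a prime p not dividing disc(f) the degrees of the irreducible factors of f mod p form the cycle type of an element of G. Factoring f modulo the 79 such primes p <= 419 (skipping 2, 3, which divide the discriminant), each new pattern first appears at: mod 5: f = (x^2 + 2)(x^2 + x + 1)(x^2 + 3x + 4), pattern 2+2+2; mod 7: f = (x^6 + x^5 + x^4 + x^3 + x^2 + x + 5), pattern 6; mod 11: f = (x + 2)(x + 7)(x^2 + x + 7)(x^2 + 6x + 2), pattern 2+2+1+1; mod 13: f = (x^3 + 10x^2 + 3x + 3)(x^3 + 10x^2 + 3x + 8), pattern 3+3; mod 61: f = (x + 1)(x + 25)(x + 27)(x + 32)(x + 34)(x + 58), pattern 1+1+1+1+1+1. No other pattern occurs in this range, so the set of observed cycle types is {2+2+2, 6, 2+2+1+1, 3+3, 1+1+1+1+1+1}. The candidates containing elements of all these cycle types are D_6 (6T3) of order 12, A_4 x C_2 (6T6) of order 24, S_3 x S_3 (6T9) of order 36, S_4 x C_2 (6T11) of order 48, (S_3 x S_3) : C_2 (6T13) of order 72, PGL(2,5) (6T14) of order 120, S_6 (6T16) of order 720; the others are excluded. The observed types are precisely the cycle types that occur in D_6 (6T3). Each of the other remaining candidates has further cycle types, and by the Chebotarev density theorem the matching factorization patterns would occur for a proportion of primes equal to their share of the group: A_4 x C_2 (6T6) additionally contains elements of type 2+1+1+1+1 (3 of its 24 elements, about 12% of primes); S_3 x S_3 (6T9) additionally contains elements of type 3+1+1+1 (4 of its 36 elements, about 11% of primes); S_4 x C_2 (6T11) additionally contains elements of type 4+2, 4+1+1, 2+1+1+1+1 (15 of its 48 elements, about 31% of primes); (S_3 x S_3) : C_2 (6T13) additionally contains elements of type 4+2, 3+2+1, 3+1+1+1, 2+1+1+1+1 (40 of its 72 elements, about 56% of primes); PGL(2,5) (6T14) additionally contains elements of type 5+1, 4+1+1 (54 of its 120 elements, about 45% of primes); S_6 (6T16) additionally contains elements of type 5+1, 4+2, 4+1+1, 3+2+1, 3+1+1+1, 2+1+1+1+1 (499 of its 720 elements, about 69% of primes). None of the 79 primes tested shows any such pattern (for each of these groups the chance of that is below 10^-4), which rules them out. Hence G = D_6 (6T3), of order 12.

D_6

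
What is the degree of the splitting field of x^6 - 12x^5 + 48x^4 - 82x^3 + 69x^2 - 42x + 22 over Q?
12

The degree of the splitting field over Q equals the order of the Galois group, so first determine the group. The polynomial f is an irreducible sextic over Q, so G = Gal(f/Q) is one of the 16 transitive subgroups 6T1, ..., 6T16 of S_6. The discriminant of f is 48393096192, which is not a perfect square, so G is not contained in A_6. The transitive groups of degree 6 not contained in A_6 are: C_6 (6T1, order 6), S_3 (6T2, order 6), D_6 (6T3, order 12), C_3 x S_3 (6T5, order 18), A_4 x C_2 (6T6, order 24), S_4 (6T8, order 24), S_3 x S_3 (6T9, order 36), S_4 x C_2 (6T11, order 48), (S_3 x S_3) : C_2 (6T13, order 72), PGL(2,5) (6T14, order 120), S_6 (6T16, order 720). By Dedekind's theorem, for a prime p not dividing disc(f) the degrees of the irreducible factors of f mod p form the cycle type of an element of G. Factoring f modulo the 79 such primes p <= 421 (skipping 2, 3, 7, which divide the discriminant), each new pattern first appears at: mod 5: f = (x^6 + 3x^5 + 3x^4 + 3x^3 + 4x^2 + 3x + 2), pattern 6; mod 11: f = (x)(x + 3)(x^2 + 2x + 4)(x^2 + 5x + 2), pattern 2+2+1+1; mod 13: f = (x^3 + 7x^2 + 5x + 4)(x^3 + 7x^2 + 7x + 12), pattern 3+3; mod 19: f = (x^2 + 4x + 1)(x^2 + 6x + 16)(x^2 + 16x + 18), pattern 2+2+2; mod 97: f = (x + 18)(x + 44)(x + 71)(x + 73)(x + 77)(x + 93), pattern 1+1+1+1+1+1. No other pattern occurs in this range, so the set of observed cycle types is {6, 2+2+1+1, 3+3, 2+2+2, 1+1+1+1+1+1}. The candidates containing elements of all these cycle types are D_6 (6T3) of order 12, A_4 x C_2 (6T6) of order 24, S_3 x S_3 (6T9) of order 36, S_4 x C_2 (6T11) of order 48, (S_3 x S_3) : C_2 (6T13) of order 72, PGL(2,5) (6T14) of order 120, S_6 (6T16) of order 720; the others are excluded. The observed types are precisely the cycle types that occur in D_6 (6T3). Each of the other remaining candidates has further cycle types, and by the Chebotarev density theorem the matching factorization patterns would occur for a proportion of primes equal to their share of the group: A_4 x C_2 (6T6) additionally contains elements of type 2+1+1+1+1 (3 of its 24 elements, about 12% of primes); S_3 x S_3 (6T9) additionally contains elements of type 3+1+1+1 (4 of its 36 elements, about 11% of primes); S_4 x C_2 (6T11) additionally contains elements of type 4+2, 4+1+1, 2+1+1+1+1 (15 of its 48 elements, about 31% of primes); (S_3 x S_3) : C_2 (6T13) additionally contains elements of type 4+2, 3+2+1, 3+1+1+1, 2+1+1+1+1 (40 of its 72 elements, about 56% of primes); PGL(2,5) (6T14) additionally contains elements of type 5+1, 4+1+1 (54 of its 120 elements, about 45% of primes); S_6 (6T16) additionally contains elements of type 5+1, 4+2, 4+1+1, 3+2+1, 3+1+1+1, 2+1+1+1+1 (499 of its 720 elements, about 69% of primes). None of the 79 primes tested shows any such pattern (for each of these groups the chance of that is below 10^-4), which rules them out. Hence G = D_6 (6T3), of order 12. The Galois group D_6 (6T3) has order 12, so the splitting field has degree 12 over Q.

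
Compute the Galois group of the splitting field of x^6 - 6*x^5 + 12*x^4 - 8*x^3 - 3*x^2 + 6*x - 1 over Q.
The polynomial f is an irreducible sextic over Q, so G = Gal(f/Q) is one of the 16 transitive subgroups 6T1, ..., 6T16 of S_6. The discriminant of f is -419904, which is not a perfect square, so G is not contained in A_6. The transitive groups of degree 6 not contained in A_6 are: C_6 (6T1, order 6), S_3 (6T2, order 6), D_6 (6T3, order 12), C_3 x S_3 (6T5, order 18), A_4 x C_2 (6T6, order 24), S_4 (6T8, order 24), S_3 x S_3 (6T9, order 36), S_4 x C_2 (6T11, order 48), (S_3 x S_3) : C_2 (6T13, order 72), PGL(2,5) (6T14, order 120), S_6 (6T16, order 720). By Dedekind's theorem, for a prime p not dividing disc(f) the degrees of the irreducible factors of f mod p form the cycle type of an element of G. Factoring f modulo the 33 such primes p <= 149 (skipping 2, 3, which divide the discriminant), each new pattern first appears at: mod 5: f = (x^3 + x^2 + 4x + 1)(x^3 + 3x^2 + 4), pattern 3+3; mod 7: f = (x^6 + x^5 + 5x^4 + 6x^3 + 4x^2 + 6x + 6), pattern 6; mod 17: f = (x + 1)(x + 14)(x^2 + 15x + 7)(x^2 + 15x + 13), pattern 2+2+1+1; mod 19: f = (x + 5)(x + 6)(x + 11)(x + 12)(x^2 + 17x + 7), pattern 2+1+1+1+1; mod 71: f = (x^2 + 69x + 41)(x^2 + 69x + 46)(x^2 + 69x + 55), pattern 2+2+2. No other pattern occurs in this range, so the set of observed cycle types is {3+3, 6, 2+2+1+1, 2+1+1+1+1, 2+2+2}. The candidates containing elements of all these cycle types are A_4 x C_2 (6T6) of order 24, S_4 x C_2 (6T11) of order 48, (S_3 x S_3) : C_2 (6T13) of order 72, S_6 (6T16) of order 720; the others are excluded. The observed types are precisely the cycle types that occur in A_4 x C_2 (6T6) (apart from the identity). Each of the other remaining candidates has further cycle types, and by the Chebotarev density theorem the matching factorization patterns would occur for a proportion of primes equal to their share of the group: S_4 x C_2 (6T11) additionally contains elements of type 4+2, 4+1+1 (12 of its 48 elements, about 25% of primes); (S_3 x S_3) : C_2 (6T13) additionally contains elements of type 4+2, 3+2+1, 3+1+1+1 (34 of its 72 elements, about 47% of primes); S_6 (6T16) additionally contains elements of type 5+1, 4+2, 4+1+1, 3+2+1, 3+1+1+1 (484 of its 720 elements, about 67% of primes). None of the 33 primes tested shows any such pattern (for each of these groups the chance of that is below 10^-4), which rules them out. Hence G = A_4 x C_2 (6T6), of order 24.

A_4 x C_2 (also written A4xC2)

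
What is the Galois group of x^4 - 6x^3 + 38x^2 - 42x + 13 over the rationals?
V_4, the Klein four-group

The polynomial is an irreducible quartic over Q and its discriminant is 2822400 = 1680^2, a perfect square, so the Galois group is contained in A_4. The resolvent cubic y^3 - 38*y^2 + 200*y - 256 splits completely over Q, which gives the Klein four-group V_4.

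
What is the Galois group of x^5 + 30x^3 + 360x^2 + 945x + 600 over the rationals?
The polynomial f is an irreducible quintic over Q, so G = Gal(f/Q) is a transitive subgroup of S_5: one of C_5 (5T1, order 5), D_5 (5T2, order 10), F_20 (5T3, order 20), A_5 (5T4, order 60) or S_5 (5T5, order 120). The discriminant of f is 2055418675200000, which is not a perfect square, so G is not contained in A_5. The transitive groups of degree 5 not contained in A_5 are: F_20 (5T3, order 20), S_5 (5T5, order 120). By Dedekind's theorem, for a prime p not dividing disc(f) the degrees of the irreducible factors of f mod p form the cycle type of an element of G. Factoring f modulo the 18 such primes p <= 79 (skipping 2, 3, 5, 11, which divide the discriminant), each new pattern first appears at: mod 7: f = (x + 4)(x^4 + 3x^3 + 4x^2 + x + 3), pattern 4+1; mod 19: f = (x^5 + 11x^3 + 18x^2 + 14x + 11), pattern 5; mod 61: f = (x + 2)(x^2 + 29x + 14)(x^2 + 30x + 4), pattern 2+2+1. No other pattern occurs in this range, so the set of observed cycle types is {4+1, 5, 2+2+1}. The candidates containing elements of all these cycle types are F_20 (5T3) of order 20, S_5 (5T5) of order 120; the others are excluded. The observed types are precisely the cycle types that occur in F_20 (5T3) (apart from the identity). Each of the other remaining candidates has further cycle types, and by the Chebotarev density theorem the matching factorization patterns would occur for a proportion of primes equal to their share of the group: S_5 (5T5) additionally contains elements of type 3+2, 3+1+1, 2+1+1+1 (50 of its 120 elements, about 42% of primes). None of the 18 primes tested shows any such pattern (for each of these groups the chance of that is below 10^-4), which rules them out. Hence G = F_20 (5T3), of order 20.

5T3: F_20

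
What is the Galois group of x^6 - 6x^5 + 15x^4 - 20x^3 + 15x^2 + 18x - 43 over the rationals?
A_6 (order 360)

The polynomial f is an irreducible sextic over Q, so G = Gal(f/Q) is one of the 16 transitive subgroups 6T1, ..., 6T16 of S_6. The discriminant of f is 746496000000 = 864000^2, a perfect square, so G is contained in A_6. The transitive groups of degree 6 contained in A_6 are: A_4 (6T4, order 12), S_4 (6T7, order 24), (C_3 x C_3) : C_4 (6T10, order 36), PSL(2,5) (6T12, order 60), A_6 (6T15, order 360). By Dedekind's theorem, for a prime p not dividing disc(f) the degrees of the irreducible factors of f mod p form the cycle type of an element of G. Factoring f modulo the 6 such primes p <= 23 (skipping 2, 3, 5, which divide the discriminant), each new pattern first appears at: mod 7: f = (x + 2)(x^5 + 6x^4 + 3x^3 + 2x^2 + 4x + 3), pattern 5+1; mod 23: f = (x + 6)(x + 11)(x + 20)(x^3 + 3x^2 + 4x + 8), pattern 3+1+1+1. No other pattern occurs in this range, so the set of observed cycle types is {5+1, 3+1+1+1}. Among the candidates above, the only group containing elements of all these cycle types is A_6 (6T15) — each of A_4 (6T4), S_4 (6T7), (C_3 x C_3) : C_4 (6T10), PSL(2,5) (6T12) lacks at least one of them. Hence G = A_6 (6T15), of order 360.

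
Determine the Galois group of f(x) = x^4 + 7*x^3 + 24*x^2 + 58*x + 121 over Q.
The polynomial is an irreducible quartic over Q and its discriminant is 66430125, which is not a perfect square, so the Galois group is not contained in A_4. The resolvent cubic y^3 - 24*y^2 - 78*y + 2323 has exactly one rational root, so the Galois group is C_4 or D_4. The quartic becomes reducible over Q(sqrt(disc)), so the group is C_4.

4T1: C_4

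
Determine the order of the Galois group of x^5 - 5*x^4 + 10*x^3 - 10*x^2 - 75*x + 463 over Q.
10

The degree of the splitting field over Q equals the order of the Galois group, so first determine the group. The polynomial f is an irreducible quintic over Q, so G = Gal(f/Q) is a transitive subgroup of S_5: one of C_5 (5T1, order 5), D_5 (5T2, order 10), F_20 (5T3, order 20), A_5 (5T4, order 60) or S_5 (5T5, order 120). The discriminant of f is 67108864000000 = 8192000^2, a perfect square, so G is contained in A_5. The transitive groups of degree 5 contained in A_5 are: C_5 (5T1, order 5), D_5 (5T2, order 10), A_5 (5T4, order 60). By Dedekind's theorem, for a prime p not dividing disc(f) the degrees of the irreducible factors of f mod p form the cycle type of an element of G. Factoring f modulo the 23 such primes p <= 97 (skipping 2, 5, which divide the discriminant), each new pattern first appears at: mod 3: f = (x + 2)(x^2 + 1)(x^2 + 2x + 2), pattern 2+2+1; mod 7: f = (x^5 + 2x^4 + 3x^3 + 4x^2 + 2x + 1), pattern 5. No other pattern occurs in this range, so the set of observed cycle types is {2+2+1, 5}. The candidates containing elements of all these cycle types are D_5 (5T2) of order 10, A_5 (5T4) of order 60; the others are excluded. The observed types are precisely the cycle types that occur in D_5 (5T2) (apart from the identity). Each of the other remaining candidates has further cycle types, and by the Chebotarev density theorem the matching factorization patterns would occur for a proportion of primes equal to their share of the group: A_5 (5T4) additionally contains elements of type 3+1+1 (20 of its 60 elements, about 33% of primes). None of the 23 primes tested shows any such pattern (for each of these groups the chance of that is below 10^-4), which rules them out. Hence G = D_5 (5T2), of order 10. The Galois group D_5 (5T2) has order 10, so the splitting field has degree 10 over Q.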